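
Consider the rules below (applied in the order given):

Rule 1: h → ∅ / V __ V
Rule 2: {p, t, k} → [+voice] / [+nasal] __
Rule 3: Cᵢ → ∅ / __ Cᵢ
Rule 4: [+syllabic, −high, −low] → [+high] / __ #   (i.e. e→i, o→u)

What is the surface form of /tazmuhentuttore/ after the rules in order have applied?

Rule 1 (intervocalic h-deletion): /h/ occurs between vowels /u/ and /e/, so it deletes. /tazmuhentuttore/ → tazmuentuttore.
Rule 2 (post-nasal voicing): /t/ is a voiceless stop immediately after the nasal /n/, so it voices to [d]. /tazmuentuttore/ → tazmuenduttore.
Rule 3 (degemination): /tt/ is a geminate; the first /t/ deletes. /tazmuenduttore/ → tazmuendutore.
Rule 4 (final vowel raising): /e/ is a mid vowel in word-final position, so it raises to [i]. /tazmuendutore/ → tazmuendutori.

tazmuendutori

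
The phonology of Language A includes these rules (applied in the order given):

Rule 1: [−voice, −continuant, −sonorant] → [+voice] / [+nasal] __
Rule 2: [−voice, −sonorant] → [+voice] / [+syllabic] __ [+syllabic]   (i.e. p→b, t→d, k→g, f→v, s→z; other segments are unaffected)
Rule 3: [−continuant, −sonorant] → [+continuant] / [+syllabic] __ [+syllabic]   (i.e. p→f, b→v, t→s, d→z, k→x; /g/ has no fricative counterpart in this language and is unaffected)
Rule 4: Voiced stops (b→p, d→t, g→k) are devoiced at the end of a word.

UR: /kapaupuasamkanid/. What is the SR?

Rule 1 (post-nasal voicing): /k/ is a voiceless stop immediately after the nasal /m/, so it voices to [g]. /kapaupuasamkanid/ → kapaupuasamganid.
Rule 2 (intervocalic voicing): /p/ is a voiceless obstruent between vowels /a/ and /a/, so it voices to [b]. /p/ is a voiceless obstruent between vowels /u/ and /u/, so it voices to [b]. /s/ is a voiceless obstruent between vowels /a/ and /a/, so it voices to [z]. /kapaupuasamganid/ → kabaubuazamganid.
Rule 3 (intervocalic spirantization): /b/ is a stop between vowels /a/ and /a/, so it spirantizes to the fricative [v]. /b/ is a stop between vowels /u/ and /u/, so it spirantizes to the fricative [v]. /kabaubuazamganid/ → kavauvuazamganid.
Rule 4 (final devoicing): /d/ is a voiced stop in word-final position, so it devoices to [t]. /kavauvuazamganid/ → kavauvuazamganit.

kavauvuazamganit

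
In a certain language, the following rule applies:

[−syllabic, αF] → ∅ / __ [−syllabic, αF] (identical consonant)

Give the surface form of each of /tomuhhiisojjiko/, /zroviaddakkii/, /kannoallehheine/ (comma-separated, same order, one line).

tomuhiisojiko, zroviadakii, kanoaleheine

/tomuhhiisojjiko/: /hh/ is a geminate; the first /h/ deletes. /jj/ is a geminate; the first /j/ deletes. → [tomuhiisojiko].
/zroviaddakkii/: /dd/ is a geminate; the first /d/ deletes. /kk/ is a geminate; the first /k/ deletes. → [zroviadakii].
/kannoallehheine/: /nn/ is a geminate; the first /n/ deletes. /ll/ is a geminate; the first /l/ deletes. /hh/ is a geminate; the first /h/ deletes. → [kanoaleheine].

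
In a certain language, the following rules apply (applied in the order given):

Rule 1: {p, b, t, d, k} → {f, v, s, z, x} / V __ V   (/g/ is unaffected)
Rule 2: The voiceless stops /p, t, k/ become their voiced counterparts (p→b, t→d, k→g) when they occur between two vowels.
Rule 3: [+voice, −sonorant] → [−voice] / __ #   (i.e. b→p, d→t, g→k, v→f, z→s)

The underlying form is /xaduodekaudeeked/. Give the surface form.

Rule 1 (intervocalic spirantization): /d/ is a stop between vowels /a/ and /u/, so it spirantizes to the fricative [z]. /d/ is a stop between vowels /o/ and /e/, so it spirantizes to the fricative [z]. /k/ is a stop between vowels /e/ and /a/, so it spirantizes to the fricative [x]. /d/ is a stop between vowels /u/ and /e/, so it spirantizes to the fricative [z]. /k/ is a stop between vowels /e/ and /e/, so it spirantizes to the fricative [x]. /xaduodekaudeeked/ → xazuozexauzeexed.
Rule 2 (intervocalic voicing): no segment meets the environment; /xazuozexauzeexed/ is unchanged.
Rule 3 (final devoicing): /d/ is a voiced obstruent in word-final position, so it devoices to [t]. /xazuozexauzeexed/ → xazuozexauzeexet.

xazuozexauzeexet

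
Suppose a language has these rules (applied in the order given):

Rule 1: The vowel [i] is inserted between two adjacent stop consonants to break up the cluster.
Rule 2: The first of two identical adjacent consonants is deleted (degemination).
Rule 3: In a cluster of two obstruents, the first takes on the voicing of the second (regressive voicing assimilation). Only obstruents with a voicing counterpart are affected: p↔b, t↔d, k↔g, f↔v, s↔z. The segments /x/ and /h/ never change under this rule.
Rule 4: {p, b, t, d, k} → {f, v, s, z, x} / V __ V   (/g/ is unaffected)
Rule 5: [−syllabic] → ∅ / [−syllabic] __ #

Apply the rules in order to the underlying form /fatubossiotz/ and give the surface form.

Rule 1 (stop-cluster i-epenthesis): no segment meets the environment; /fatubossiotz/ is unchanged.
Rule 2 (degemination): /ss/ is a geminate; the first /s/ deletes. /fatubossiotz/ → fatubosiotz.
Rule 3 (regressive voicing assimilation): /t/ precedes the voiced obstruent /z/, so it voices to [d] by assimilation. /fatubosiotz/ → fatubosiodz.
Rule 4 (intervocalic spirantization): /t/ is a stop between vowels /a/ and /u/, so it spirantizes to the fricative [s]. /b/ is a stop between vowels /u/ and /o/, so it spirantizes to the fricative [v]. /fatubosiodz/ → fasuvosiodz.
Rule 5 (final cluster simplification): /z/ is the second consonant of a word-final cluster /dz/, so it deletes. /fasuvosiodz/ → fasuvosiod.

fasuvosiod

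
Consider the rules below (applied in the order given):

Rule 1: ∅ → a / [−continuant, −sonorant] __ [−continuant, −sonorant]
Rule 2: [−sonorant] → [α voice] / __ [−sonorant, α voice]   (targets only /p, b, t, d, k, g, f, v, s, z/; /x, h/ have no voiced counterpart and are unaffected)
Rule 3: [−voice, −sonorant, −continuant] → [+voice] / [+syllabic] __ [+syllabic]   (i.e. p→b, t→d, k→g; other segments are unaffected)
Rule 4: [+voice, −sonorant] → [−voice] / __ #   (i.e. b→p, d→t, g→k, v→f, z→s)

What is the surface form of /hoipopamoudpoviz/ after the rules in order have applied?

Rule 1 (stop-cluster a-epenthesis): /d/ and /p/ form a stop–stop cluster, so [a] is inserted between them. /hoipopamoudpoviz/ → hoipopamoudapoviz.
Rule 2 (regressive voicing assimilation): no segment meets the environment; /hoipopamoudapoviz/ is unchanged.
Rule 3 (intervocalic voicing): /p/ is a voiceless stop between vowels /i/ and /o/, so it voices to [b]. /p/ is a voiceless stop between vowels /o/ and /a/, so it voices to [b]. /p/ is a voiceless stop between vowels /a/ and /o/, so it voices to [b]. /hoipopamoudapoviz/ → hoibobamoudaboviz.
Rule 4 (final devoicing): /z/ is a voiced obstruent in word-final position, so it devoices to [s]. /hoibobamoudaboviz/ → hoibobamoudabovis.

hoibobamoudabovis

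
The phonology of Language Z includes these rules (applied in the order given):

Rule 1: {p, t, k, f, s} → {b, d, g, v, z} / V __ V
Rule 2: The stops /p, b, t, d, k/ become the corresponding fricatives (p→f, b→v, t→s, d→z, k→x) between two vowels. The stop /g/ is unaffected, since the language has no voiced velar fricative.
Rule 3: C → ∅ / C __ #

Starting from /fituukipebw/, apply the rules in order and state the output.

fizuugiveb

Rule 1 (intervocalic voicing): /t/ is a voiceless obstruent between vowels /i/ and /u/, so it voices to [d]. /k/ is a voiceless obstruent between vowels /u/ and /i/, so it voices to [g]. /p/ is a voiceless obstruent between vowels /i/ and /e/, so it voices to [b]. /fituukipebw/ → fiduugibebw.
Rule 2 (intervocalic spirantization): /d/ is a stop between vowels /i/ and /u/, so it spirantizes to the fricative [z]. /b/ is a stop between vowels /i/ and /e/, so it spirantizes to the fricative [v]. /fiduugibebw/ → fizuugivebw.
Rule 3 (final cluster simplification): /w/ is the second consonant of a word-final cluster /bw/, so it deletes. /fizuugivebw/ → fizuugiveb.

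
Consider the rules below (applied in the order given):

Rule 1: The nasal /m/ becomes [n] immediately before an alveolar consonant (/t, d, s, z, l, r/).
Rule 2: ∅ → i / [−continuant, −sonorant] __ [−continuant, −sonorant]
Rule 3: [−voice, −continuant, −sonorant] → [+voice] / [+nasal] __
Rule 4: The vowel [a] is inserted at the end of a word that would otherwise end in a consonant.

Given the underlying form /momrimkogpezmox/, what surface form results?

monrimgogipezmoxa

Rule 1 (nasal place assimilation): /m/ precedes the alveolar consonant /r/, so it assimilates in place to [n]. /momrimkogpezmox/ → monrimkogpezmox.
Rule 2 (stop-cluster i-epenthesis): /g/ and /p/ form a stop–stop cluster, so [i] is inserted between them. /monrimkogpezmox/ → monrimkogipezmox.
Rule 3 (post-nasal voicing): /k/ is a voiceless stop immediately after the nasal /m/, so it voices to [g]. /monrimkogipezmox/ → monrimgogipezmox.
Rule 4 (final a-epenthesis): the form ends in the consonant /x/, so [a] is inserted word-finally. /monrimgogipezmox/ → monrimgogipezmoxa.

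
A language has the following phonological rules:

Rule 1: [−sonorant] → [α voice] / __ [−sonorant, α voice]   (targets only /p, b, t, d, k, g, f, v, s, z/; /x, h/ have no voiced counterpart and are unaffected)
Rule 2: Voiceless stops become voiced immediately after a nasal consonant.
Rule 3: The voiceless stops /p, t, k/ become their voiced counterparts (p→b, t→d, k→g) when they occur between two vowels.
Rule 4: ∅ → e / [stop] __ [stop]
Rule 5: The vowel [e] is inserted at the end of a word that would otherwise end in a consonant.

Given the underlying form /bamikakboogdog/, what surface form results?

Rule 1 (regressive voicing assimilation): /k/ precedes the voiced obstruent /b/, so it voices to [g] by assimilation. /bamikakboogdog/ → bamikagboogdog.
Rule 2 (post-nasal voicing): no segment meets the environment; /bamikagboogdog/ is unchanged.
Rule 3 (intervocalic voicing): /k/ is a voiceless stop between vowels /i/ and /a/, so it voices to [g]. /bamikagboogdog/ → bamigagboogdog.
Rule 4 (stop-cluster e-epenthesis): /g/ and /b/ form a stop–stop cluster, so [e] is inserted between them. /g/ and /d/ form a stop–stop cluster, so [e] is inserted between them. /bamigagboogdog/ → bamigageboogedog.
Rule 5 (final e-epenthesis): the form ends in the consonant /g/, so [e] is inserted word-finally. /bamigageboogedog/ → bamigageboogedoge.

bamigageboogedoge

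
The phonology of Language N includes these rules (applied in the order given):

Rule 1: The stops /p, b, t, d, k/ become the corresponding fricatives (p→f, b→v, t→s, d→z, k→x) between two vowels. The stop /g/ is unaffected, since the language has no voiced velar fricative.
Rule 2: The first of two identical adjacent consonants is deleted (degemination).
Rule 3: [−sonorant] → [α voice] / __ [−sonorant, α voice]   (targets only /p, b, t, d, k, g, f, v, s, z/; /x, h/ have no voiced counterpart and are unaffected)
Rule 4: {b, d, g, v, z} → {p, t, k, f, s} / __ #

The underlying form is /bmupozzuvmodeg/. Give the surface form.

Rule 1 (intervocalic spirantization): /p/ is a stop between vowels /u/ and /o/, so it spirantizes to the fricative [f]. /d/ is a stop between vowels /o/ and /e/, so it spirantizes to the fricative [z]. /bmupozzuvmodeg/ → bmufozzuvmozeg.
Rule 2 (degemination): /zz/ is a geminate; the first /z/ deletes. /bmufozzuvmozeg/ → bmufozuvmozeg.
Rule 3 (regressive voicing assimilation): no segment meets the environment; /bmufozuvmozeg/ is unchanged.
Rule 4 (final devoicing): /g/ is a voiced obstruent in word-final position, so it devoices to [k]. /bmufozuvmozeg/ → bmufozuvmozek.

bmufozuvmozek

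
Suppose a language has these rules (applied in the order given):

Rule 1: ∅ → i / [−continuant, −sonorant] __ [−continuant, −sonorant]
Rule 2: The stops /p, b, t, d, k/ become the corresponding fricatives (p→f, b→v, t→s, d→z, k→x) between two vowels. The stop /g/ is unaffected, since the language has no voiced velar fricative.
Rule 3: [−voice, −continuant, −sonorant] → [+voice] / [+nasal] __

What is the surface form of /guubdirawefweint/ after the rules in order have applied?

guuvizirawefweind

Rule 1 (stop-cluster i-epenthesis): /b/ and /d/ form a stop–stop cluster, so [i] is inserted between them. /guubdirawefweint/ → guubidirawefweint.
Rule 2 (intervocalic spirantization): /b/ is a stop between vowels /u/ and /i/, so it spirantizes to the fricative [v]. /d/ is a stop between vowels /i/ and /i/, so it spirantizes to the fricative [z]. /guubidirawefweint/ → guuvizirawefweint.
Rule 3 (post-nasal voicing): /t/ is a voiceless stop immediately after the nasal /n/, so it voices to [d]. /guuvizirawefweint/ → guuvizirawefweind.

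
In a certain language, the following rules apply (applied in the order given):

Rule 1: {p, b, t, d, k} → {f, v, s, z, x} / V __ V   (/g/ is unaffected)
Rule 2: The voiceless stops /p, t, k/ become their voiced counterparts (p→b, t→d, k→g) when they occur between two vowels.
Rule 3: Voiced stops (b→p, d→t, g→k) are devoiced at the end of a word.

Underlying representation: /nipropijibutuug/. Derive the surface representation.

Rule 1 (intervocalic spirantization): /p/ is a stop between vowels /o/ and /i/, so it spirantizes to the fricative [f]. /b/ is a stop between vowels /i/ and /u/, so it spirantizes to the fricative [v]. /t/ is a stop between vowels /u/ and /u/, so it spirantizes to the fricative [s]. /nipropijibutuug/ → niprofijivusuug.
Rule 2 (intervocalic voicing): no segment meets the environment; /niprofijivusuug/ is unchanged.
Rule 3 (final devoicing): /g/ is a voiced stop in word-final position, so it devoices to [k]. /niprofijivusuug/ → niprofijivusuuk.

niprofijivusuuk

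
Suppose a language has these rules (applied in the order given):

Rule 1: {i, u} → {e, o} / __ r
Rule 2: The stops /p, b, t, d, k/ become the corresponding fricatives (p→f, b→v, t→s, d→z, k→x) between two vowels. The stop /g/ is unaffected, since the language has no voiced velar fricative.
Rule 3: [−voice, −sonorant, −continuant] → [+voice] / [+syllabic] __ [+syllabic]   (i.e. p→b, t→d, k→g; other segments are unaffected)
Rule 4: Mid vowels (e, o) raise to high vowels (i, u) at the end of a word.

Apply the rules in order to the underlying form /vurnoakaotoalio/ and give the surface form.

Rule 1 (pre-rhotic lowering): /u/ is a high vowel immediately before /r/, so it lowers to [o]. /vurnoakaotoalio/ → vornoakaotoalio.
Rule 2 (intervocalic spirantization): /k/ is a stop between vowels /a/ and /a/, so it spirantizes to the fricative [x]. /t/ is a stop between vowels /o/ and /o/, so it spirantizes to the fricative [s]. /vornoakaotoalio/ → vornoaxaosoalio.
Rule 3 (intervocalic voicing): no segment meets the environment; /vornoaxaosoalio/ is unchanged.
Rule 4 (final vowel raising): /o/ is a mid vowel in word-final position, so it raises to [u]. /vornoaxaosoalio/ → vornoaxaosoaliu.

vornoaxaosoaliu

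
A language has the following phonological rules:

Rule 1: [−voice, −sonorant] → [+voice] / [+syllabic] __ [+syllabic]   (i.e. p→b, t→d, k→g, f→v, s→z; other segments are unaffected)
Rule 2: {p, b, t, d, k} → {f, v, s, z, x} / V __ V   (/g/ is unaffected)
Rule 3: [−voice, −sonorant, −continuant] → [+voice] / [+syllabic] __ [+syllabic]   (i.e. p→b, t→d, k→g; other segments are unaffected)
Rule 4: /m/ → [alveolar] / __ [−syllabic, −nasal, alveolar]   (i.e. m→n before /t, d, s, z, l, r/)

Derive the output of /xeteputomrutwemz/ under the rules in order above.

Rule 1 (intervocalic voicing): /t/ is a voiceless obstruent between vowels /e/ and /e/, so it voices to [d]. /p/ is a voiceless obstruent between vowels /e/ and /u/, so it voices to [b]. /t/ is a voiceless obstruent between vowels /u/ and /o/, so it voices to [d]. /xeteputomrutwemz/ → xedebudomrutwemz.
Rule 2 (intervocalic spirantization): /d/ is a stop between vowels /e/ and /e/, so it spirantizes to the fricative [z]. /b/ is a stop between vowels /e/ and /u/, so it spirantizes to the fricative [v]. /d/ is a stop between vowels /u/ and /o/, so it spirantizes to the fricative [z]. /xedebudomrutwemz/ → xezevuzomrutwemz.
Rule 3 (intervocalic voicing): no segment meets the environment; /xezevuzomrutwemz/ is unchanged.
Rule 4 (nasal place assimilation): /m/ precedes the alveolar consonant /r/, so it assimilates in place to [n]. /m/ precedes the alveolar consonant /z/, so it assimilates in place to [n]. /xezevuzomrutwemz/ → xezevuzonrutwenz.

xezevuzonrutwenz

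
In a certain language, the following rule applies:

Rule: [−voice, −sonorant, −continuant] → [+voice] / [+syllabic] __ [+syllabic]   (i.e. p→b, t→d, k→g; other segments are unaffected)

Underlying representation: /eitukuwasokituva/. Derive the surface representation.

eiduguwasogiduva

/t/ is a voiceless stop between vowels /i/ and /u/, so it voices to [d].
/k/ is a voiceless stop between vowels /u/ and /u/, so it voices to [g].
/k/ is a voiceless stop between vowels /o/ and /i/, so it voices to [g].
/t/ is a voiceless stop between vowels /i/ and /u/, so it voices to [d].
Surface form: [eiduguwasogiduva].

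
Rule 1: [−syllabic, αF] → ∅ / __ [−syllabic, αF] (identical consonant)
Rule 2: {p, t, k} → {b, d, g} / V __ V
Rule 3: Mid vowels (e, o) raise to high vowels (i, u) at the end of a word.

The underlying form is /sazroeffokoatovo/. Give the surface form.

sazroefogoadovu

Rule 1 (degemination): /ff/ is a geminate; the first /f/ deletes. /sazroeffokoatovo/ → sazroefokoatovo.
Rule 2 (intervocalic voicing): /k/ is a voiceless stop between vowels /o/ and /o/, so it voices to [g]. /t/ is a voiceless stop between vowels /a/ and /o/, so it voices to [d]. /sazroefokoatovo/ → sazroefogoadovo.
Rule 3 (final vowel raising): /o/ is a mid vowel in word-final position, so it raises to [u]. /sazroefogoadovo/ → sazroefogoadovu.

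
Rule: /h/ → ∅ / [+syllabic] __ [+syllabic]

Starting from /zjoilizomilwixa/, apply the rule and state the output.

No segment of /zjoilizomilwixa/ meets the structural description of the rule, so the form surfaces unchanged.

zjoilizomilwixa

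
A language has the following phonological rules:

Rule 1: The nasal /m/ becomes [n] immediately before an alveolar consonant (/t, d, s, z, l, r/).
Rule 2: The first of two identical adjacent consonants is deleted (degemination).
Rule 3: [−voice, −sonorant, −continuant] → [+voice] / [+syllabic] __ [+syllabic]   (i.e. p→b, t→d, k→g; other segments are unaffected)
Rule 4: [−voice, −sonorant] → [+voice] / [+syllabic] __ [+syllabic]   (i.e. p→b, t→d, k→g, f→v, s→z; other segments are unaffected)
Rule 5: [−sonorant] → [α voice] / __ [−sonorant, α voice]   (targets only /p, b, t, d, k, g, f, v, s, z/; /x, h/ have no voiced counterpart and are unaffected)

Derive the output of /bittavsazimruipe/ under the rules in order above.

bidafsazinruibe

Rule 1 (nasal place assimilation): /m/ precedes the alveolar consonant /r/, so it assimilates in place to [n]. /bittavsazimruipe/ → bittavsazinruipe.
Rule 2 (degemination): /tt/ is a geminate; the first /t/ deletes. /bittavsazinruipe/ → bitavsazinruipe.
Rule 3 (intervocalic voicing): /t/ is a voiceless stop between vowels /i/ and /a/, so it voices to [d]. /p/ is a voiceless stop between vowels /i/ and /e/, so it voices to [b]. /bitavsazinruipe/ → bidavsazinruibe.
Rule 4 (intervocalic voicing): no segment meets the environment; /bidavsazinruibe/ is unchanged.
Rule 5 (regressive voicing assimilation): /v/ precedes the voiceless obstruent /s/, so it devoices to [f] by assimilation. /bidavsazinruibe/ → bidafsazinruibe.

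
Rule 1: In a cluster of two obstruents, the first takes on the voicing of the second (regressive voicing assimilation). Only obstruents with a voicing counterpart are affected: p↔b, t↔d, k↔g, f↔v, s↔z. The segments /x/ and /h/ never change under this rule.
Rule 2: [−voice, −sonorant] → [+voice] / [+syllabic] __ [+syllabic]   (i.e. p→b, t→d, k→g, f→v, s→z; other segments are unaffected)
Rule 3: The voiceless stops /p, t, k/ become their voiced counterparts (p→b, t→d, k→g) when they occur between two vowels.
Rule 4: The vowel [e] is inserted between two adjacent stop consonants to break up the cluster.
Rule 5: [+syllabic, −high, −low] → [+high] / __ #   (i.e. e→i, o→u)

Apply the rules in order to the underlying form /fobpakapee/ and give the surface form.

Rule 1 (regressive voicing assimilation): /b/ precedes the voiceless obstruent /p/, so it devoices to [p] by assimilation. /fobpakapee/ → foppakapee.
Rule 2 (intervocalic voicing): /k/ is a voiceless obstruent between vowels /a/ and /a/, so it voices to [g]. /p/ is a voiceless obstruent between vowels /a/ and /e/, so it voices to [b]. /foppakapee/ → foppagabee.
Rule 3 (intervocalic voicing): no segment meets the environment; /foppagabee/ is unchanged.
Rule 4 (stop-cluster e-epenthesis): /p/ and /p/ form a stop–stop cluster, so [e] is inserted between them. /foppagabee/ → fopepagabee.
Rule 5 (final vowel raising): /e/ is a mid vowel in word-final position, so it raises to [i]. /fopepagabee/ → fopepagabei.

fopepagabei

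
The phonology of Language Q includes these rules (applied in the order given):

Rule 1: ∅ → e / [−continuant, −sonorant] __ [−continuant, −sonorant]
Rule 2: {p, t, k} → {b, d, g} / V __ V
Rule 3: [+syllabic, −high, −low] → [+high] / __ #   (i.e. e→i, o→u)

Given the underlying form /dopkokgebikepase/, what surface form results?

Rule 1 (stop-cluster e-epenthesis): /p/ and /k/ form a stop–stop cluster, so [e] is inserted between them. /k/ and /g/ form a stop–stop cluster, so [e] is inserted between them. /dopkokgebikepase/ → dopekokegebikepase.
Rule 2 (intervocalic voicing): /p/ is a voiceless stop between vowels /o/ and /e/, so it voices to [b]. /k/ is a voiceless stop between vowels /e/ and /o/, so it voices to [g]. /k/ is a voiceless stop between vowels /o/ and /e/, so it voices to [g]. /k/ is a voiceless stop between vowels /i/ and /e/, so it voices to [g]. /p/ is a voiceless stop between vowels /e/ and /a/, so it voices to [b]. /dopekokegebikepase/ → dobegogegebigebase.
Rule 3 (final vowel raising): /e/ is a mid vowel in word-final position, so it raises to [i]. /dobegogegebigebase/ → dobegogegebigebasi.

dobegogegebigebasi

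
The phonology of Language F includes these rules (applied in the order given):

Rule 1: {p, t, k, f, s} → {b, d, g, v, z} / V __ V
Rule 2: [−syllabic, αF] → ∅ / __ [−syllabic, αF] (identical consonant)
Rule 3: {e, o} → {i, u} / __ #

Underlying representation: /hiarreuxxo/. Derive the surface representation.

Rule 1 (intervocalic voicing): no segment meets the environment; /hiarreuxxo/ is unchanged.
Rule 2 (degemination): /rr/ is a geminate; the first /r/ deletes. /xx/ is a geminate; the first /x/ deletes. /hiarreuxxo/ → hiareuxo.
Rule 3 (final vowel raising): /o/ is a mid vowel in word-final position, so it raises to [u]. /hiareuxo/ → hiareuxu.

hiareuxu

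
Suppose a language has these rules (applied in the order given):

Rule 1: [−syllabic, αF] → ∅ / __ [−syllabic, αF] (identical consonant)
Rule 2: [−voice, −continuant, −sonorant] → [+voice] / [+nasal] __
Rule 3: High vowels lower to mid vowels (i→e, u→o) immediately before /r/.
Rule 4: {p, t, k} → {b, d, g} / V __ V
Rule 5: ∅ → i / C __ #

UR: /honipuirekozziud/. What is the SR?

honibueregoziudi

Rule 1 (degemination): /zz/ is a geminate; the first /z/ deletes. /honipuirekozziud/ → honipuirekoziud.
Rule 2 (post-nasal voicing): no segment meets the environment; /honipuirekoziud/ is unchanged.
Rule 3 (pre-rhotic lowering): /i/ is a high vowel immediately before /r/, so it lowers to [e]. /honipuirekoziud/ → honipuerekoziud.
Rule 4 (intervocalic voicing): /p/ is a voiceless stop between vowels /i/ and /u/, so it voices to [b]. /k/ is a voiceless stop between vowels /e/ and /o/, so it voices to [g]. /honipuerekoziud/ → honibueregoziud.
Rule 5 (final i-epenthesis): the form ends in the consonant /d/, so [i] is inserted word-finally. /honibueregoziud/ → honibueregoziudi.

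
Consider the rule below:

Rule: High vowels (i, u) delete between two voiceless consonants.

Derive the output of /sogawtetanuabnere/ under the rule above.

No segment of /sogawtetanuabnere/ meets the structural description of the rule, so the form surfaces unchanged.

sogawtetanuabnere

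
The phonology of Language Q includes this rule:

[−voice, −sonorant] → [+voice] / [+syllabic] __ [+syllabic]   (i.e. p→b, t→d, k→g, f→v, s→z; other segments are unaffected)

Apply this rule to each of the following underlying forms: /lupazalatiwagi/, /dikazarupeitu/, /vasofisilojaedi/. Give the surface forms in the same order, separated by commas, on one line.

/lupazalatiwagi/: /p/ is a voiceless obstruent between vowels /u/ and /a/, so it voices to [b]. /t/ is a voiceless obstruent between vowels /a/ and /i/, so it voices to [d]. → [lubazaladiwagi].
/dikazarupeitu/: /k/ is a voiceless obstruent between vowels /i/ and /a/, so it voices to [g]. /p/ is a voiceless obstruent between vowels /u/ and /e/, so it voices to [b]. /t/ is a voiceless obstruent between vowels /i/ and /u/, so it voices to [d]. → [digazarubeidu].
/vasofisilojaedi/: /s/ is a voiceless obstruent between vowels /a/ and /o/, so it voices to [z]. /f/ is a voiceless obstruent between vowels /o/ and /i/, so it voices to [v]. /s/ is a voiceless obstruent between vowels /i/ and /i/, so it voices to [z]. → [vazovizilojaedi].

lubazaladiwagi, digazarubeidu, vazovizilojaedi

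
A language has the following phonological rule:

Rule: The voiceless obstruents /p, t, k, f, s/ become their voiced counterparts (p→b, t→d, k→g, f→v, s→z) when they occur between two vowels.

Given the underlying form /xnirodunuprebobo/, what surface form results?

No segment of /xnirodunuprebobo/ meets the structural description of the rule, so the form surfaces unchanged.

xnirodunuprebobo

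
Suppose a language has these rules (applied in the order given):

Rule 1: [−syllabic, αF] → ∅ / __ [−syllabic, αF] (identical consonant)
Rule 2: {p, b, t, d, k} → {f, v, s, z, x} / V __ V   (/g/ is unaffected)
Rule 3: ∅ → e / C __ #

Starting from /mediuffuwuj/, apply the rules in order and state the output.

Rule 1 (degemination): /ff/ is a geminate; the first /f/ deletes. /mediuffuwuj/ → mediufuwuj.
Rule 2 (intervocalic spirantization): /d/ is a stop between vowels /e/ and /i/, so it spirantizes to the fricative [z]. /mediufuwuj/ → meziufuwuj.
Rule 3 (final e-epenthesis): the form ends in the consonant /j/, so [e] is inserted word-finally. /meziufuwuj/ → meziufuwuje.

meziufuwuje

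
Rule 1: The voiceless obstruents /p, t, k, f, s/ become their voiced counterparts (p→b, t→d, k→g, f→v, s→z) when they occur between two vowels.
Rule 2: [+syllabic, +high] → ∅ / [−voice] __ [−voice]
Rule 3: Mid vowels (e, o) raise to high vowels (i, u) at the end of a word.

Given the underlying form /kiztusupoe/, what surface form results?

kiztuzuboi

Rule 1 (intervocalic voicing): /s/ is a voiceless obstruent between vowels /u/ and /u/, so it voices to [z]. /p/ is a voiceless obstruent between vowels /u/ and /o/, so it voices to [b]. /kiztusupoe/ → kiztuzuboe.
Rule 2 (high vowel syncope): no segment meets the environment; /kiztuzuboe/ is unchanged.
Rule 3 (final vowel raising): /e/ is a mid vowel in word-final position, so it raises to [i]. /kiztuzuboe/ → kiztuzuboi.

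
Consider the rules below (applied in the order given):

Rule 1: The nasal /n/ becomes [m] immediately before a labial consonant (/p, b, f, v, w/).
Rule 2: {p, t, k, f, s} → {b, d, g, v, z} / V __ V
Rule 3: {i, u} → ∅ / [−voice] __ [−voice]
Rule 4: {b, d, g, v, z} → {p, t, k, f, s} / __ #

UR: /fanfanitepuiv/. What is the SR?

famfanidebuif

Rule 1 (nasal place assimilation): /n/ precedes the labial consonant /f/, so it assimilates in place to [m]. /fanfanitepuiv/ → famfanitepuiv.
Rule 2 (intervocalic voicing): /t/ is a voiceless obstruent between vowels /i/ and /e/, so it voices to [d]. /p/ is a voiceless obstruent between vowels /e/ and /u/, so it voices to [b]. /famfanitepuiv/ → famfanidebuiv.
Rule 3 (high vowel syncope): no segment meets the environment; /famfanidebuiv/ is unchanged.
Rule 4 (final devoicing): /v/ is a voiced obstruent in word-final position, so it devoices to [f]. /famfanidebuiv/ → famfanidebuif.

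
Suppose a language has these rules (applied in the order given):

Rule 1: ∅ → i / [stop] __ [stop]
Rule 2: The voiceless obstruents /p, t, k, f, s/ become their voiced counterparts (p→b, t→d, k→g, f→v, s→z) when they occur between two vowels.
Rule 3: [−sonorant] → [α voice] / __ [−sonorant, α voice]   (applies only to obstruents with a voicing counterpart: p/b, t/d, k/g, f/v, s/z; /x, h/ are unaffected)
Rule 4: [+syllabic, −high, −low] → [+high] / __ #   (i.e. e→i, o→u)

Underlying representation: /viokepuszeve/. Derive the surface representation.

viogebuzzevi

Rule 1 (stop-cluster i-epenthesis): no segment meets the environment; /viokepuszeve/ is unchanged.
Rule 2 (intervocalic voicing): /k/ is a voiceless obstruent between vowels /o/ and /e/, so it voices to [g]. /p/ is a voiceless obstruent between vowels /e/ and /u/, so it voices to [b]. /viokepuszeve/ → viogebuszeve.
Rule 3 (regressive voicing assimilation): /s/ precedes the voiced obstruent /z/, so it voices to [z] by assimilation. /viogebuszeve/ → viogebuzzeve.
Rule 4 (final vowel raising): /e/ is a mid vowel in word-final position, so it raises to [i]. /viogebuzzeve/ → viogebuzzevi.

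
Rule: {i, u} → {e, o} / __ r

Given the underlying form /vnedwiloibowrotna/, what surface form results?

No segment of /vnedwiloibowrotna/ meets the structural description of the rule, so the form surfaces unchanged.

vnedwiloibowrotna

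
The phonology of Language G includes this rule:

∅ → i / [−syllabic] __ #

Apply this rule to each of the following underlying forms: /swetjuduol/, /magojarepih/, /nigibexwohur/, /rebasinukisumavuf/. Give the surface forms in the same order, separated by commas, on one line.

swetjuduoli, magojarepihi, nigibexwohuri, rebasinukisumavufi

/swetjuduol/: the form ends in the consonant /l/, so [i] is inserted word-finally. → [swetjuduoli].
/magojarepih/: the form ends in the consonant /h/, so [i] is inserted word-finally. → [magojarepihi].
/nigibexwohur/: the form ends in the consonant /r/, so [i] is inserted word-finally. → [nigibexwohuri].
/rebasinukisumavuf/: the form ends in the consonant /f/, so [i] is inserted word-finally. → [rebasinukisumavufi].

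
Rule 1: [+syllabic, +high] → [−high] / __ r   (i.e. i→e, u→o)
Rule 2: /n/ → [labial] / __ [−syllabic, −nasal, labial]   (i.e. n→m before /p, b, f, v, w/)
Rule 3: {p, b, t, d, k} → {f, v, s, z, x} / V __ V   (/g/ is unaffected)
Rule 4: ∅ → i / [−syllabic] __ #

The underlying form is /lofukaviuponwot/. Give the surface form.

lofuxaviufomwoti

Rule 1 (pre-rhotic lowering): no segment meets the environment; /lofukaviuponwot/ is unchanged.
Rule 2 (nasal place assimilation): /n/ precedes the labial consonant /w/, so it assimilates in place to [m]. /lofukaviuponwot/ → lofukaviupomwot.
Rule 3 (intervocalic spirantization): /k/ is a stop between vowels /u/ and /a/, so it spirantizes to the fricative [x]. /p/ is a stop between vowels /u/ and /o/, so it spirantizes to the fricative [f]. /lofukaviupomwot/ → lofuxaviufomwot.
Rule 4 (final i-epenthesis): the form ends in the consonant /t/, so [i] is inserted word-finally. /lofuxaviufomwot/ → lofuxaviufomwoti.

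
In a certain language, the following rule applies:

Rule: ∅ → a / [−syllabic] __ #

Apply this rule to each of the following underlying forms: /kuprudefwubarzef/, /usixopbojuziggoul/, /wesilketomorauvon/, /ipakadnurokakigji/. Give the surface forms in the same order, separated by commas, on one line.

/kuprudefwubarzef/: the form ends in the consonant /f/, so [a] is inserted word-finally. → [kuprudefwubarzefa].
/usixopbojuziggoul/: the form ends in the consonant /l/, so [a] is inserted word-finally. → [usixopbojuziggoula].
/wesilketomorauvon/: the form ends in the consonant /n/, so [a] is inserted word-finally. → [wesilketomorauvona].
/ipakadnurokakigji/: the rule's environment is not met; surfaces unchanged as [ipakadnurokakigji].

kuprudefwubarzefa, usixopbojuziggoula, wesilketomorauvona, ipakadnurokakigji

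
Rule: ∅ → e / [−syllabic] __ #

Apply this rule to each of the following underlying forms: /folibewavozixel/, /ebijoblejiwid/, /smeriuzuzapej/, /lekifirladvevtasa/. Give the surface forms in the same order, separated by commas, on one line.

folibewavozixele, ebijoblejiwide, smeriuzuzapeje, lekifirladvevtasa

/folibewavozixel/: the form ends in the consonant /l/, so [e] is inserted word-finally. → [folibewavozixele].
/ebijoblejiwid/: the form ends in the consonant /d/, so [e] is inserted word-finally. → [ebijoblejiwide].
/smeriuzuzapej/: the form ends in the consonant /j/, so [e] is inserted word-finally. → [smeriuzuzapeje].
/lekifirladvevtasa/: the rule's environment is not met; surfaces unchanged as [lekifirladvevtasa].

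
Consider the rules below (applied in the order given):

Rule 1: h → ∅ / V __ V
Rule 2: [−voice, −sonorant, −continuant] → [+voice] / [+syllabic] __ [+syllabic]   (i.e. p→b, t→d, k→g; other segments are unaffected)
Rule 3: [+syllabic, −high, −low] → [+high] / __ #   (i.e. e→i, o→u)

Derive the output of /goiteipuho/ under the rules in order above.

Rule 1 (intervocalic h-deletion): /h/ occurs between vowels /u/ and /o/, so it deletes. /goiteipuho/ → goiteipuo.
Rule 2 (intervocalic voicing): /t/ is a voiceless stop between vowels /i/ and /e/, so it voices to [d]. /p/ is a voiceless stop between vowels /i/ and /u/, so it voices to [b]. /goiteipuo/ → goideibuo.
Rule 3 (final vowel raising): /o/ is a mid vowel in word-final position, so it raises to [u]. /goideibuo/ → goideibuu.

goideibuu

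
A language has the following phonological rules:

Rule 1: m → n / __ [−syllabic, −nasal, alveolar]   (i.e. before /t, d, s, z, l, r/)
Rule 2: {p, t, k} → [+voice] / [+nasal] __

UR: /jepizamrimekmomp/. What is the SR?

Rule 1 (nasal place assimilation): /m/ precedes the alveolar consonant /r/, so it assimilates in place to [n]. /jepizamrimekmomp/ → jepizanrimekmomp.
Rule 2 (post-nasal voicing): /p/ is a voiceless stop immediately after the nasal /m/, so it voices to [b]. /jepizanrimekmomp/ → jepizanrimekmomb.

jepizanrimekmomb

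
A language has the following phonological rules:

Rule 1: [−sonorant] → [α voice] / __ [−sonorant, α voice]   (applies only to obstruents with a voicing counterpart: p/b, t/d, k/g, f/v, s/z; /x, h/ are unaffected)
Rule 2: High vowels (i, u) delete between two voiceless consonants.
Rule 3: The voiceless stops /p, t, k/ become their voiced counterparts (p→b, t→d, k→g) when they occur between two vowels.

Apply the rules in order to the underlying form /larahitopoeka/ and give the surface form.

larahtoboega

Rule 1 (regressive voicing assimilation): no segment meets the environment; /larahitopoeka/ is unchanged.
Rule 2 (high vowel syncope): /i/ is a high vowel flanked by voiceless consonants /h/ and /t/, so it deletes. /larahitopoeka/ → larahtopoeka.
Rule 3 (intervocalic voicing): /p/ is a voiceless stop between vowels /o/ and /o/, so it voices to [b]. /k/ is a voiceless stop between vowels /e/ and /a/, so it voices to [g]. /larahtopoeka/ → larahtoboega.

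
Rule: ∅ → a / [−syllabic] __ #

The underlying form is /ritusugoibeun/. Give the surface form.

the form ends in the consonant /n/, so [a] is inserted word-finally.
Surface form: [ritusugoibeuna].

ritusugoibeuna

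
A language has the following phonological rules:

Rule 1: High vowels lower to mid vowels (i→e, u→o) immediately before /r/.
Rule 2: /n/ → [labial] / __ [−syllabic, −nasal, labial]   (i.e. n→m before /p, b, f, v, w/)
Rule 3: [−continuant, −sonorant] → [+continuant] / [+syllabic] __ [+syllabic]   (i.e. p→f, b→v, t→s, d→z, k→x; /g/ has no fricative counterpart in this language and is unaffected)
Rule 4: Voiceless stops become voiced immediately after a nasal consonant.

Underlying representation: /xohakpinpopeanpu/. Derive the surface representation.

xohakpimbofeambu

Rule 1 (pre-rhotic lowering): no segment meets the environment; /xohakpinpopeanpu/ is unchanged.
Rule 2 (nasal place assimilation): /n/ precedes the labial consonant /p/, so it assimilates in place to [m]. /n/ precedes the labial consonant /p/, so it assimilates in place to [m]. /xohakpinpopeanpu/ → xohakpimpopeampu.
Rule 3 (intervocalic spirantization): /p/ is a stop between vowels /o/ and /e/, so it spirantizes to the fricative [f]. /xohakpimpopeampu/ → xohakpimpofeampu.
Rule 4 (post-nasal voicing): /p/ is a voiceless stop immediately after the nasal /m/, so it voices to [b]. /p/ is a voiceless stop immediately after the nasal /m/, so it voices to [b]. /xohakpimpofeampu/ → xohakpimbofeambu.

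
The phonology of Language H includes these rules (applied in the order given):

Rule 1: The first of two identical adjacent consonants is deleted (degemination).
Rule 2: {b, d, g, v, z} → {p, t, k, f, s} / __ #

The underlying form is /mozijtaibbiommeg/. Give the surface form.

Rule 1 (degemination): /bb/ is a geminate; the first /b/ deletes. /mm/ is a geminate; the first /m/ deletes. /mozijtaibbiommeg/ → mozijtaibiomeg.
Rule 2 (final devoicing): /g/ is a voiced obstruent in word-final position, so it devoices to [k]. /mozijtaibiomeg/ → mozijtaibiomek.

mozijtaibiomek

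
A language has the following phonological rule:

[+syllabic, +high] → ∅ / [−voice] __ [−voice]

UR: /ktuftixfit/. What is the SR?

/u/ is a high vowel flanked by voiceless consonants /t/ and /f/, so it deletes.
/i/ is a high vowel flanked by voiceless consonants /t/ and /x/, so it deletes.
/i/ is a high vowel flanked by voiceless consonants /f/ and /t/, so it deletes.
Surface form: [ktftxft].

ktftxft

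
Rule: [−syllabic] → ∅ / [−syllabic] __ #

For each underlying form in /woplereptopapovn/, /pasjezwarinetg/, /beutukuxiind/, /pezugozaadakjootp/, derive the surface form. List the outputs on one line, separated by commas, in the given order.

/woplereptopapovn/: /n/ is the second consonant of a word-final cluster /vn/, so it deletes. → [woplereptopapov].
/pasjezwarinetg/: /g/ is the second consonant of a word-final cluster /tg/, so it deletes. → [pasjezwarinet].
/beutukuxiind/: /d/ is the second consonant of a word-final cluster /nd/, so it deletes. → [beutukuxiin].
/pezugozaadakjootp/: /p/ is the second consonant of a word-final cluster /tp/, so it deletes. → [pezugozaadakjoot].

woplereptopapov, pasjezwarinet, beutukuxiin, pezugozaadakjoot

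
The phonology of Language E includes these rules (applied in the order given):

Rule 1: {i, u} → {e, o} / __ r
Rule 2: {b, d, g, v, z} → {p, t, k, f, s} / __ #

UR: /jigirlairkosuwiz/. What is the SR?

Rule 1 (pre-rhotic lowering): /i/ is a high vowel immediately before /r/, so it lowers to [e]. /i/ is a high vowel immediately before /r/, so it lowers to [e]. /jigirlairkosuwiz/ → jigerlaerkosuwiz.
Rule 2 (final devoicing): /z/ is a voiced obstruent in word-final position, so it devoices to [s]. /jigerlaerkosuwiz/ → jigerlaerkosuwis.

jigerlaerkosuwis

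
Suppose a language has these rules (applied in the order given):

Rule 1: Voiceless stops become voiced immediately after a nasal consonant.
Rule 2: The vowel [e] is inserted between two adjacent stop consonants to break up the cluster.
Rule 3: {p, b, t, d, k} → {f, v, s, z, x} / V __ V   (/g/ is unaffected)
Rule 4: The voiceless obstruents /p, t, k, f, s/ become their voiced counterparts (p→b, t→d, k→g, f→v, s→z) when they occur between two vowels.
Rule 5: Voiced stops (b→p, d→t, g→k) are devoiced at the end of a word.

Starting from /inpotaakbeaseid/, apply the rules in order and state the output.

Rule 1 (post-nasal voicing): /p/ is a voiceless stop immediately after the nasal /n/, so it voices to [b]. /inpotaakbeaseid/ → inbotaakbeaseid.
Rule 2 (stop-cluster e-epenthesis): /k/ and /b/ form a stop–stop cluster, so [e] is inserted between them. /inbotaakbeaseid/ → inbotaakebeaseid.
Rule 3 (intervocalic spirantization): /t/ is a stop between vowels /o/ and /a/, so it spirantizes to the fricative [s]. /k/ is a stop between vowels /a/ and /e/, so it spirantizes to the fricative [x]. /b/ is a stop between vowels /e/ and /e/, so it spirantizes to the fricative [v]. /inbotaakebeaseid/ → inbosaaxeveaseid.
Rule 4 (intervocalic voicing): /s/ is a voiceless obstruent between vowels /o/ and /a/, so it voices to [z]. /s/ is a voiceless obstruent between vowels /a/ and /e/, so it voices to [z]. /inbosaaxeveaseid/ → inbozaaxeveazeid.
Rule 5 (final devoicing): /d/ is a voiced stop in word-final position, so it devoices to [t]. /inbozaaxeveazeid/ → inbozaaxeveazeit.

inbozaaxeveazeit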